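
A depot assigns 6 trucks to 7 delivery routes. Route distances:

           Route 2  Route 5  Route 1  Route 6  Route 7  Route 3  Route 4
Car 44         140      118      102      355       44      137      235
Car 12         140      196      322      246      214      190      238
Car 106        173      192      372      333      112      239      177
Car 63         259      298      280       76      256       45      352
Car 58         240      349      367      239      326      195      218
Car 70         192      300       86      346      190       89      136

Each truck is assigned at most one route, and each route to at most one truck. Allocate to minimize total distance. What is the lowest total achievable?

Optimal: Car 44→Route 7 (44 km), Car 12→Route 2 (140 km), Car 106→Route 4 (177 km), Car 63→Route 6 (76 km), Car 58→Route 3 (195 km), Car 70→Route 1 (86 km) — total 44+140+177+76+195+86 = 718 km.
Row-greedy (each truck in turn takes its cheapest remaining route) gives 731 km, worse by 13.
Swapping Car 12↔Car 63 (Car 12→Route 6 246 km, Car 63→Route 2 259 km) adds 289.
No other one-to-one assignment undercuts 718 km.

Min total: 718 km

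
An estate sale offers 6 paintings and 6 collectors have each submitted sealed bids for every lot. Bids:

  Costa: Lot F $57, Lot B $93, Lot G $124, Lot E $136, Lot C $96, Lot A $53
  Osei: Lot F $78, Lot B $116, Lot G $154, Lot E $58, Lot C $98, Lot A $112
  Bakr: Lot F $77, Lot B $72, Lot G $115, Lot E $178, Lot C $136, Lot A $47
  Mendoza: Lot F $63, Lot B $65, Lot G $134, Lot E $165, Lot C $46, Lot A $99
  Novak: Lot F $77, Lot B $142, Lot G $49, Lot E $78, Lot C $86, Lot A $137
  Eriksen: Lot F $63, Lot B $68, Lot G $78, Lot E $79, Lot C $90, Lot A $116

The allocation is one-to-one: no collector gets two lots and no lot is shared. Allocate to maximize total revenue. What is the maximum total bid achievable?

Optimal: Costa→Lot F ($57), Osei→Lot G ($154), Bakr→Lot C ($136), Mendoza→Lot E ($165), Novak→Lot B ($142), Eriksen→Lot A ($116) — total 57+154+136+165+142+116 = $770.
Column-greedy (each lot in turn goes to its best remaining collector) gives $744, worse by 26.
Checked against all permutations: $770 is optimal.

Maximum total: $770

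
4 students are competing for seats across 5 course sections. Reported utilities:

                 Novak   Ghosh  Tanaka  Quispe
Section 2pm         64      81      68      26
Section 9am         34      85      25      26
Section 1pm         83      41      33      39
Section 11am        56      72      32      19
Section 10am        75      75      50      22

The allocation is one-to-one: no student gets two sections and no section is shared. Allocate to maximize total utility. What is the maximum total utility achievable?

Maximum total: 267 points

Optimal: Novak→Section 10am (75 points), Ghosh→Section 9am (85 points), Tanaka→Section 2pm (68 points), Quispe→Section 1pm (39 points) — total 75+85+68+39 = 267 points.
Column-greedy (each section in turn goes to its best remaining student) gives 186 points, worse by 81.
Next-best assignment: Novak→Section 1pm, Ghosh→Section 9am, Tanaka→Section 2pm, Quispe→Section 10am = 258 points.
Swapping Quispe↔Ghosh (Quispe→Section 9am 26 points, Ghosh→Section 1pm 41 points) loses 57.
Checked against all permutations: 267 points is optimal.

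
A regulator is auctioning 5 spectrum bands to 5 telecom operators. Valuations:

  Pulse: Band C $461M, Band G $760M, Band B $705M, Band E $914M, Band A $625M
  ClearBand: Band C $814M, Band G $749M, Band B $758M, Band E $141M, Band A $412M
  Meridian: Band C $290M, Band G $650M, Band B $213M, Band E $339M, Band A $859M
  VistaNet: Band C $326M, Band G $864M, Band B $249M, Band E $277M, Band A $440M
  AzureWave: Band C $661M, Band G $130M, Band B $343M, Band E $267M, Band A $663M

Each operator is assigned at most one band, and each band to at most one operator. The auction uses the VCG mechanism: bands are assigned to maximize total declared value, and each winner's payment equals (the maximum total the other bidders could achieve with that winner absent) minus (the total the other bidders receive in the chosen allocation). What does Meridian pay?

Meridian pays $58M.

Efficient allocation: Pulse→Band E ($914M), ClearBand→Band B ($758M), Meridian→Band A ($859M), VistaNet→Band G ($864M), AzureWave→Band C ($661M); total welfare W = $4056M.
Meridian receives Band A at value $859M, so the others get W − 859 = $3197M.
Without Meridian: best allocation of the remaining 4 bidders over all 5 bands is Pulse→Band E ($914M), ClearBand→Band C ($814M), VistaNet→Band G ($864M), AzureWave→Band A ($663M), total $3255M.
VCG payment = (others' best without Meridian) − (others' welfare with Meridian) = 3255 − 3197 = $58M.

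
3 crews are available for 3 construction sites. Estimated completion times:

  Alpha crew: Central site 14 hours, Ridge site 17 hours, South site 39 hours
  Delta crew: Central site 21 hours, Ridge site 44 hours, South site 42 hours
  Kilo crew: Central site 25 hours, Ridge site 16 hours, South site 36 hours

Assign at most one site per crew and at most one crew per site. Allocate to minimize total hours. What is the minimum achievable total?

Min total: 72 hours

Optimal: Alpha crew→Central site (14 hours), Delta crew→South site (42 hours), Kilo crew→Ridge site (16 hours) — total 14+42+16 = 72 hours.
Swapping Alpha crew↔Kilo crew (Alpha crew→Ridge site 17 hours, Kilo crew→Central site 25 hours) adds 12.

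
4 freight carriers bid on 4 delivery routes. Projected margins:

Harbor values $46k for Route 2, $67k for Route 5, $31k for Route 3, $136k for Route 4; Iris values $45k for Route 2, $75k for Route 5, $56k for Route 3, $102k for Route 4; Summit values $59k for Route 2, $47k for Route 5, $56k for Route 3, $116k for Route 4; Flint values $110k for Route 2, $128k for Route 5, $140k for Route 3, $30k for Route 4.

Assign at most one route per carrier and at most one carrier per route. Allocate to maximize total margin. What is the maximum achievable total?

Maximum total: $410k

This is a one-to-one assignment (maximum-weight bipartite matching).
Optimal: Harbor→Route 4 ($136k), Iris→Route 5 ($75k), Summit→Route 2 ($59k), Flint→Route 3 ($140k) — total 136+75+59+140 = $410k.
Column-greedy (each route in turn goes to its best remaining carrier) gives $377k, worse by 33.
No other one-to-one assignment exceeds $410k.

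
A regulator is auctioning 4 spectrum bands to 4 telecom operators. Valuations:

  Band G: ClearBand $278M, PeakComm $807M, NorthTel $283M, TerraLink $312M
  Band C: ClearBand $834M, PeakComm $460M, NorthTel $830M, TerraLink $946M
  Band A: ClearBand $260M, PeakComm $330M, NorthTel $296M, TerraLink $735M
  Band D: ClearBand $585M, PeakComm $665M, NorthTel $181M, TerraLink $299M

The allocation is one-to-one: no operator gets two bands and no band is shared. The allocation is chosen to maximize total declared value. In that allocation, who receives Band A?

TerraLink receives Band A.

Optimal: ClearBand→Band D ($585M), PeakComm→Band G ($807M), NorthTel→Band C ($830M), TerraLink→Band A ($735M) — total 585+807+830+735 = $2957M.
Next-best assignment: ClearBand→Band D, PeakComm→Band G, NorthTel→Band A, TerraLink→Band C = $2634M.
Every other assignment is strictly worse.
TerraLink's own top band is Band C ($946M), but forcing TerraLink→Band C and reassigning the rest optimally gives only $2634M — worse by 323.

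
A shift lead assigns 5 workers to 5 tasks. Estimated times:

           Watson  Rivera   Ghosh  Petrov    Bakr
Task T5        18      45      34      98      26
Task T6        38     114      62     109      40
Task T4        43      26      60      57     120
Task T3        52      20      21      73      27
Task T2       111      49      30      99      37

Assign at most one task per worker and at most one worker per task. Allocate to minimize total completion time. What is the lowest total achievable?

Optimal: Watson→Task T5 (18 min), Rivera→Task T3 (20 min), Ghosh→Task T2 (30 min), Petrov→Task T4 (57 min), Bakr→Task T6 (40 min) — total 18+20+30+57+40 = 165 min.
Column-greedy (each task in turn goes to its cheapest remaining worker) gives 204 min, worse by 39.
Checked against all permutations: 165 min is optimal.

Minimum total: 165 min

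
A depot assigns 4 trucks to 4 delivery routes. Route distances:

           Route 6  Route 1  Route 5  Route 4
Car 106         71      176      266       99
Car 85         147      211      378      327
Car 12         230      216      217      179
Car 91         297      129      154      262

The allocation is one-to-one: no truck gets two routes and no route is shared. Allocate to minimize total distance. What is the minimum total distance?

Minimum total: 592 km

Optimal: Car 106→Route 4 (99 km), Car 85→Route 6 (147 km), Car 12→Route 5 (217 km), Car 91→Route 1 (129 km) — total 99+147+217+129 = 592 km.
Column-greedy (each route in turn goes to its cheapest remaining truck) gives 744 km, worse by 152.
Swapping Car 85↔Car 12 (Car 85→Route 5 378 km, Car 12→Route 6 230 km) adds 244.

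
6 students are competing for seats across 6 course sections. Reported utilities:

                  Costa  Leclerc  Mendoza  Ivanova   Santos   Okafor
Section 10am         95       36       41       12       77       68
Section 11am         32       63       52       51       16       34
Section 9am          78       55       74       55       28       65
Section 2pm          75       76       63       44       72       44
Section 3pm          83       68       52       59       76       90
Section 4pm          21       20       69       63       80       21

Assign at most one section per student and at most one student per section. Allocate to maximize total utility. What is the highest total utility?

Optimal: Costa→Section 10am (95 points), Leclerc→Section 2pm (76 points), Mendoza→Section 9am (74 points), Ivanova→Section 11am (51 points), Santos→Section 4pm (80 points), Okafor→Section 3pm (90 points) — total 95+76+74+51+80+90 = 466 points.
Column-greedy (each section in turn goes to its best remaining student) gives 457 points, worse by 9.
No other one-to-one assignment exceeds 466 points.

Maximum total: 466 points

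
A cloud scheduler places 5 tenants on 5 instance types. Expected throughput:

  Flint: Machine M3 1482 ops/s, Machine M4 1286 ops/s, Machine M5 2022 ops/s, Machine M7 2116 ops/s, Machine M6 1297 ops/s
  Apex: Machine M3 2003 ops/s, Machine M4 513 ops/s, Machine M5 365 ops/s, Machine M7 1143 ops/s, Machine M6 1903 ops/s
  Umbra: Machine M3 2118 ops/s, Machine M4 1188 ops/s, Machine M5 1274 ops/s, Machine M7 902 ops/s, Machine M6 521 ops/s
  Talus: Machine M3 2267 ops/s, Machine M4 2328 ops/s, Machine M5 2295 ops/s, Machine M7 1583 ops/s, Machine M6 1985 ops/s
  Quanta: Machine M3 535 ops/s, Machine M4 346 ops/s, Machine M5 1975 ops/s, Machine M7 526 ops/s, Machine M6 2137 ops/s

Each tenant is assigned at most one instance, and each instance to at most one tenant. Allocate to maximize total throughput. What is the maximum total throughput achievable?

Optimal: Flint→Machine M7 (2116 ops/s), Apex→Machine M6 (1903 ops/s), Umbra→Machine M3 (2118 ops/s), Talus→Machine M4 (2328 ops/s), Quanta→Machine M5 (1975 ops/s) — total 2116+1903+2118+2328+1975 = 10440 ops/s.
Max-entry greedy (repeatedly take the single best remaining cell) gives 9064 ops/s, worse by 1376.
Next-best assignment: Flint→Machine M7, Apex→Machine M3, Umbra→Machine M5, Talus→Machine M4, Quanta→Machine M6 = 9858 ops/s.
No other one-to-one assignment exceeds 10440 ops/s.

Max total: 10440 ops/s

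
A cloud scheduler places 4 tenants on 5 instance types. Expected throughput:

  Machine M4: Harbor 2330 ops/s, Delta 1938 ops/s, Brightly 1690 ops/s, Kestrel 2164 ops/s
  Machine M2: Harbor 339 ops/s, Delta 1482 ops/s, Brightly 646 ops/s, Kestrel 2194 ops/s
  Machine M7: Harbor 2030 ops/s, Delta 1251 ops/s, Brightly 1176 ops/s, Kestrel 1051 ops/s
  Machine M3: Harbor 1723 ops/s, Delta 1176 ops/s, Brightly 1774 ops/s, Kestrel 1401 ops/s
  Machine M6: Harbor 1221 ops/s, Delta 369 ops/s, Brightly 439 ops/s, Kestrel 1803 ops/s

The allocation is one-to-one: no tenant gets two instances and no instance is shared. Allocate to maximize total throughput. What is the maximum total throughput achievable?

Optimal: Harbor→Machine M7 (2030 ops/s), Delta→Machine M4 (1938 ops/s), Brightly→Machine M3 (1774 ops/s), Kestrel→Machine M2 (2194 ops/s) — total 2030+1938+1774+2194 = 7936 ops/s.
Max-entry greedy (repeatedly take the single best remaining cell) gives 7549 ops/s, worse by 387.
Checked against all permutations: 7936 ops/s is optimal.

Maximum total: 7936 ops/s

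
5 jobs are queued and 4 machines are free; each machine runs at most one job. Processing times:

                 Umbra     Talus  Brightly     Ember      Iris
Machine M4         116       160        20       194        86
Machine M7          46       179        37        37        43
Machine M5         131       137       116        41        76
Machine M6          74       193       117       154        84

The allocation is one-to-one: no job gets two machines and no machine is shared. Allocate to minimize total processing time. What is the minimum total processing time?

Minimum total: 178 min

Optimal: Brightly→Machine M4 (20 min), Iris→Machine M7 (43 min), Ember→Machine M5 (41 min), Umbra→Machine M6 (74 min) — total 20+43+41+74 = 178 min.
Column-greedy (each machine in turn goes to its cheapest remaining job) gives 207 min, worse by 29.
Swapping Ember↔Iris (Ember→Machine M7 37 min, Iris→Machine M5 76 min) adds 29.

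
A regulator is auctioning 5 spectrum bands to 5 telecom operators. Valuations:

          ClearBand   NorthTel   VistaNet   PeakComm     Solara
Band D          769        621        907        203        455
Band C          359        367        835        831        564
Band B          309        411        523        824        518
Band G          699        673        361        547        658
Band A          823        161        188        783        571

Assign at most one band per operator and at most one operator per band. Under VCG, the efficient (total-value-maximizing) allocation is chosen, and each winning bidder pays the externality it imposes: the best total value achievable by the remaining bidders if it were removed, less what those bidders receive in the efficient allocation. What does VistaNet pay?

Efficient allocation: ClearBand→Band A ($823M), NorthTel→Band G ($673M), VistaNet→Band D ($907M), PeakComm→Band B ($824M), Solara→Band C ($564M); total welfare W = $3791M.
VistaNet receives Band D at value $907M, so the others get W − 907 = $2884M.
Without VistaNet: best allocation of the remaining 4 bidders over all 5 bands is ClearBand→Band A ($823M), NorthTel→Band D ($621M), PeakComm→Band C ($831M), Solara→Band G ($658M), total $2933M.
VCG payment = (others' best without VistaNet) − (others' welfare with VistaNet) = 2933 − 2884 = $49M.

VistaNet pays $49M.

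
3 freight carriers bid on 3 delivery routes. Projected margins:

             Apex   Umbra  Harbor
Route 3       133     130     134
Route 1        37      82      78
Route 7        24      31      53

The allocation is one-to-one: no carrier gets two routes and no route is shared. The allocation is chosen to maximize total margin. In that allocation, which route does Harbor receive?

Optimal: Apex→Route 3 ($133k), Umbra→Route 1 ($82k), Harbor→Route 7 ($53k) — total 133+82+53 = $268k.
Column-greedy (each route in turn goes to its best remaining carrier) gives $240k, worse by 28.
Every other assignment is strictly worse.
Harbor's own top route is Route 3 ($134k), but forcing Harbor→Route 3 and reassigning the rest optimally gives only $240k — worse by 28.

Harbor receives Route 7.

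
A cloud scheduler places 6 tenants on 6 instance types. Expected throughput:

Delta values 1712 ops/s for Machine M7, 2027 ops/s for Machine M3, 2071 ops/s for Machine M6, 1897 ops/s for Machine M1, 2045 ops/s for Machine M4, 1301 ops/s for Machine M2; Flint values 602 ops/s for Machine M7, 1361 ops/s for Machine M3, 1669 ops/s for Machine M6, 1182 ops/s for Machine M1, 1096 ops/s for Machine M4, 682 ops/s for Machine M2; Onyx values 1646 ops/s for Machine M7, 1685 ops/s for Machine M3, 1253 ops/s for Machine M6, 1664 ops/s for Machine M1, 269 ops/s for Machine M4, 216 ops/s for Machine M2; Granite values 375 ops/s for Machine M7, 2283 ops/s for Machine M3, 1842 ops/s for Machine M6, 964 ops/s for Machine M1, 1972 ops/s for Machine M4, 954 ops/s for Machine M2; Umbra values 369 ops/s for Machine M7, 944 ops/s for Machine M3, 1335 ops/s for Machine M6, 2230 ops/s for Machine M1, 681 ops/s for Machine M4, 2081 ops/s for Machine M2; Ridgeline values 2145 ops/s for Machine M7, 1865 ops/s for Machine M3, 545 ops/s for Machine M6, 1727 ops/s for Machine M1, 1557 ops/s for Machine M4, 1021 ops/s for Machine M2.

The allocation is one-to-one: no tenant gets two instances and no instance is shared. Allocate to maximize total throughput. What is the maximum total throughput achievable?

Optimal: Delta→Machine M4 (2045 ops/s), Flint→Machine M6 (1669 ops/s), Onyx→Machine M1 (1664 ops/s), Granite→Machine M3 (2283 ops/s), Umbra→Machine M2 (2081 ops/s), Ridgeline→Machine M7 (2145 ops/s) — total 2045+1669+1664+2283+2081+2145 = 11887 ops/s.
Row-greedy (each tenant in turn takes its best remaining instance) gives 11294 ops/s, worse by 593.

Maximum total: 11887 ops/s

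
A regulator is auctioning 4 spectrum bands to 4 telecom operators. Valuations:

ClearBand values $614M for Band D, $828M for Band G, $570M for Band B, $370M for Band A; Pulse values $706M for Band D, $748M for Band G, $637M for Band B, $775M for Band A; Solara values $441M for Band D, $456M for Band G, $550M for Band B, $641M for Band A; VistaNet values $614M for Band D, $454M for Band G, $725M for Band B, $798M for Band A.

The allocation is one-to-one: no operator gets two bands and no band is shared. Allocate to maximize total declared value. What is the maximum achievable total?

Optimal: ClearBand→Band G ($828M), Pulse→Band D ($706M), Solara→Band A ($641M), VistaNet→Band B ($725M) — total 828+706+641+725 = $2900M.
Max-entry greedy (repeatedly take the single best remaining cell) gives $2882M, worse by 18.
No other one-to-one assignment exceeds $2900M.

Max total: $2900M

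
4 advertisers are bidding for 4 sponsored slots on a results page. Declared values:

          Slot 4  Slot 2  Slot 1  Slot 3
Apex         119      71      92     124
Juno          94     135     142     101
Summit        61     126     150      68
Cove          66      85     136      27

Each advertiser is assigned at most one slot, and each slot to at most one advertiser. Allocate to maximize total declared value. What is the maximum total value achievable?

Optimal: Apex→Slot 4 ($119), Juno→Slot 3 ($101), Summit→Slot 2 ($126), Cove→Slot 1 ($136) — total 119+101+126+136 = $482.
Column-greedy (each slot in turn goes to its best remaining advertiser) gives $431, worse by 51.
Next-best assignment: Apex→Slot 3, Juno→Slot 4, Summit→Slot 2, Cove→Slot 1 = $480.
Checked against all permutations: $482 is optimal.

Maximum total: $482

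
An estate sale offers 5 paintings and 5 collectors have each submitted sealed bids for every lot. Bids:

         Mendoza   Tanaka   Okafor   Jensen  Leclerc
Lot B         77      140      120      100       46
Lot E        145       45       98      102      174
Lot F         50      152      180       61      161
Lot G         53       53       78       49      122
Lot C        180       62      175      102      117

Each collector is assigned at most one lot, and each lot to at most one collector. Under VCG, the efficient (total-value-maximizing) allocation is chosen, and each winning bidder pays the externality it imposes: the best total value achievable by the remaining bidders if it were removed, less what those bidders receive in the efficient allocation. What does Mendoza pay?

Efficient allocation: Mendoza→Lot C ($180), Tanaka→Lot B ($140), Okafor→Lot F ($180), Jensen→Lot E ($102), Leclerc→Lot G ($122); total welfare W = $724.
Mendoza receives Lot C at value $180, so the others get W − 180 = $544.
Without Mendoza: best allocation of the remaining 4 bidders over all 5 lots is Tanaka→Lot F ($152), Okafor→Lot C ($175), Jensen→Lot B ($100), Leclerc→Lot E ($174), total $601.
VCG payment = (others' best without Mendoza) − (others' welfare with Mendoza) = 601 − 544 = $57.

Mendoza pays $57.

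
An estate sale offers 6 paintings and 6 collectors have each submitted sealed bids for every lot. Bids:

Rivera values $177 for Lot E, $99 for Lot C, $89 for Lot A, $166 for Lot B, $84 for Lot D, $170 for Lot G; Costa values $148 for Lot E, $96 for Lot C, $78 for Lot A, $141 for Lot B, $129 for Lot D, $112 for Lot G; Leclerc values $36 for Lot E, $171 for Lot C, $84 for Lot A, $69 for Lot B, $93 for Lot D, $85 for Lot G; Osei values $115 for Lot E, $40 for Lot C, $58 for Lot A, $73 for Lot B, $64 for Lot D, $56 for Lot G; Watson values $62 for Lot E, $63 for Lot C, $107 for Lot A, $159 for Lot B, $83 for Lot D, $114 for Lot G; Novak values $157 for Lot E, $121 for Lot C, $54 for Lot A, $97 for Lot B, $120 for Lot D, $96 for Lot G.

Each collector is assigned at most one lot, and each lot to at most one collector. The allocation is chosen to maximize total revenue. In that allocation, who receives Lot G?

Optimal: Rivera→Lot G ($170), Costa→Lot D ($129), Leclerc→Lot C ($171), Osei→Lot A ($58), Watson→Lot B ($159), Novak→Lot E ($157) — total 170+129+171+58+159+157 = $844.
Column-greedy (each lot in turn goes to its best remaining collector) gives $772, worse by 72.
Next-best assignment: Rivera→Lot G, Costa→Lot E, Leclerc→Lot C, Osei→Lot A, Watson→Lot B, Novak→Lot D = $826.
Checked against all permutations: $844 is optimal.
Rivera's own top lot is Lot E ($177), but forcing Rivera→Lot E and reassigning the rest optimally gives only $797 — worse by 47.

Rivera receives Lot G.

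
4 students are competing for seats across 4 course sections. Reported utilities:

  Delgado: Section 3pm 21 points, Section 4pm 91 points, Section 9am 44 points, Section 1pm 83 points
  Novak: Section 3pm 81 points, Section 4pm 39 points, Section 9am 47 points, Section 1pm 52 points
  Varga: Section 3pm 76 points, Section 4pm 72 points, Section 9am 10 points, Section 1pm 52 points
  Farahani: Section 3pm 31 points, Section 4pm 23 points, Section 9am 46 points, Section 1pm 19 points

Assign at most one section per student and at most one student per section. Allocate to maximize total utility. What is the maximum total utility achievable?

Maximum total: 282 points

This is a one-to-one assignment (maximum-weight bipartite matching).
Optimal: Delgado→Section 1pm (83 points), Novak→Section 3pm (81 points), Varga→Section 4pm (72 points), Farahani→Section 9am (46 points) — total 83+81+72+46 = 282 points.
Column-greedy (each section in turn goes to its best remaining student) gives 270 points, worse by 12.
Swapping Varga↔Farahani (Varga→Section 9am 10 points, Farahani→Section 4pm 23 points) loses 85.
Every other assignment is strictly worse.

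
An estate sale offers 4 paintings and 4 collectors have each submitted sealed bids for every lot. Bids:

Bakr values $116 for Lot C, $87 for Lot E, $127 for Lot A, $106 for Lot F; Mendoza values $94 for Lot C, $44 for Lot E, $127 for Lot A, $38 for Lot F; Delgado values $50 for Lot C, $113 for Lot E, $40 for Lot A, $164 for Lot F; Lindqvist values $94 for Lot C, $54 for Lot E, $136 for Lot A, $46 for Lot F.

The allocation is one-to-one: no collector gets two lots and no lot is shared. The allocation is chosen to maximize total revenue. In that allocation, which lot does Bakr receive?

This is the linear assignment problem.
Optimal: Bakr→Lot E ($87), Mendoza→Lot C ($94), Delgado→Lot F ($164), Lindqvist→Lot A ($136) — total 87+94+164+136 = $481.
Row-greedy (each collector in turn takes its best remaining lot) gives $439, worse by 42.
Swapping Mendoza↔Lindqvist (Mendoza→Lot A $127, Lindqvist→Lot C $94) loses 9.
Bakr's own top lot is Lot A ($127), but forcing Bakr→Lot A and reassigning the rest optimally gives only $439 — worse by 42.

Bakr receives Lot E.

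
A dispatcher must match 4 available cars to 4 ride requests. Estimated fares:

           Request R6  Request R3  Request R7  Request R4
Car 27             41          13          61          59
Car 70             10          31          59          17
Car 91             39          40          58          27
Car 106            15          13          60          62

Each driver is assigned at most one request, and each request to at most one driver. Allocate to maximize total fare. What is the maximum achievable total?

Max total: $202

This is a one-to-one assignment (maximum-weight bipartite matching).
Optimal: Car 27→Request R6 ($41), Car 70→Request R7 ($59), Car 91→Request R3 ($40), Car 106→Request R4 ($62) — total 41+59+40+62 = $202.
Swapping Car 70↔Car 91 (Car 70→Request R3 $31, Car 91→Request R7 $58) loses 10.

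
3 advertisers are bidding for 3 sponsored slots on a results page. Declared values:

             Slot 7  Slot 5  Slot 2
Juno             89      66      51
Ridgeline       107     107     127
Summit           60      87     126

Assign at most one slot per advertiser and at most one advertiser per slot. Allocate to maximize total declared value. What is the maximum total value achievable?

Maximum total: $322

This is a one-to-one assignment (maximum-weight bipartite matching).
Optimal: Juno→Slot 7 ($89), Ridgeline→Slot 5 ($107), Summit→Slot 2 ($126) — total 89+107+126 = $322.
Max-entry greedy (repeatedly take the single best remaining cell) gives $303, worse by 19.
Next-best assignment: Juno→Slot 7, Ridgeline→Slot 2, Summit→Slot 5 = $303.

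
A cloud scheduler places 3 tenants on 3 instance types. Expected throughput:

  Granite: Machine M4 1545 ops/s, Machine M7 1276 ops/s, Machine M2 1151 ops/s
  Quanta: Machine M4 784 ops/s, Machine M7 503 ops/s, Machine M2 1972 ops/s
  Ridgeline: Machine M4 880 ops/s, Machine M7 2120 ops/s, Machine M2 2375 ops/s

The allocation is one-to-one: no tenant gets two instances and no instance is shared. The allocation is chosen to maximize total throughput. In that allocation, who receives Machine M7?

Optimal: Granite→Machine M4 (1545 ops/s), Quanta→Machine M2 (1972 ops/s), Ridgeline→Machine M7 (2120 ops/s) — total 1545+1972+2120 = 5637 ops/s.
Max-entry greedy (repeatedly take the single best remaining cell) gives 4423 ops/s, worse by 1214.
Next-best assignment: Granite→Machine M7, Quanta→Machine M4, Ridgeline→Machine M2 = 4435 ops/s.
Swapping Granite↔Quanta (Granite→Machine M2 1151 ops/s, Quanta→Machine M4 784 ops/s) loses 1582.
Ridgeline's own top instance is Machine M2 (2375 ops/s), but forcing Ridgeline→Machine M2 and reassigning the rest optimally gives only 4435 ops/s — worse by 1202.

Ridgeline receives Machine M7.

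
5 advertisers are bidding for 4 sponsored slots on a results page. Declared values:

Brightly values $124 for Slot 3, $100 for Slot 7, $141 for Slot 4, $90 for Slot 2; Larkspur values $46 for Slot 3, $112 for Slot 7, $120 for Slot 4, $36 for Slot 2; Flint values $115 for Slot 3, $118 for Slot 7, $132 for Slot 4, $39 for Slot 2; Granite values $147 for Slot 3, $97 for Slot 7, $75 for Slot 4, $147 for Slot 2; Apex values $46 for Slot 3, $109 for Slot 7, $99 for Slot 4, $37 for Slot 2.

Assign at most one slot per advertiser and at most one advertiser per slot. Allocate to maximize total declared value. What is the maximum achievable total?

Treat this as an assignment problem: match each advertiser to one slot.
Optimal: Brightly→Slot 3 ($124), Larkspur→Slot 7 ($112), Flint→Slot 4 ($132), Granite→Slot 2 ($147) — total 124+112+132+147 = $515.
Column-greedy (each slot in turn goes to its best remaining advertiser) gives $443, worse by 72.

Maximum total: $515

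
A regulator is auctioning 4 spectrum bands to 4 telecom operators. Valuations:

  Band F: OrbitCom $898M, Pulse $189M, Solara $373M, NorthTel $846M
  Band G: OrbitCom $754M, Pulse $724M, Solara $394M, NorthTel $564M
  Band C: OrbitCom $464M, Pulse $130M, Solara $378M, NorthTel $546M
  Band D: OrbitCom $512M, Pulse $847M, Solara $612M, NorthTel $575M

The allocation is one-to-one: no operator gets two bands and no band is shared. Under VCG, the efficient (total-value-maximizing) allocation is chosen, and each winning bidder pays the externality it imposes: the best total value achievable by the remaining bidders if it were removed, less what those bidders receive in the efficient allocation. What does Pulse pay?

Pulse pays $234M.

Efficient allocation: OrbitCom→Band G ($754M), Pulse→Band D ($847M), Solara→Band C ($378M), NorthTel→Band F ($846M); total welfare W = $2825M.
Pulse receives Band D at value $847M, so the others get W − 847 = $1978M.
Without Pulse: best allocation of the remaining 3 bidders over all 4 bands is OrbitCom→Band G ($754M), Solara→Band D ($612M), NorthTel→Band F ($846M), total $2212M.
VCG payment = (others' best without Pulse) − (others' welfare with Pulse) = 2212 − 1978 = $234M.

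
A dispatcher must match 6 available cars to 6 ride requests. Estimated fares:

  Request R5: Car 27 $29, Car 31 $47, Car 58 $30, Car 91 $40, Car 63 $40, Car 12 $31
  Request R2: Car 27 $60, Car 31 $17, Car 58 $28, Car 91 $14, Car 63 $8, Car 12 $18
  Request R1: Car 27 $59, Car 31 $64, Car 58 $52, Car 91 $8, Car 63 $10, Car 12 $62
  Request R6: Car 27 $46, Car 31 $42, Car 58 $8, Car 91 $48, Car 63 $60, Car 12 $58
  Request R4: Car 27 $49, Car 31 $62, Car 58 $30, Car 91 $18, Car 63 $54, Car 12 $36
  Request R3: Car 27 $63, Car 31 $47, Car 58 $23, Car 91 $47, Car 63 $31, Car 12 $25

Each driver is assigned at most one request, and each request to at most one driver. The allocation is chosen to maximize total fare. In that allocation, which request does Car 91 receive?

This is a one-to-one assignment (maximum-weight bipartite matching).
Optimal: Car 27→Request R2 ($60), Car 31→Request R4 ($62), Car 58→Request R5 ($30), Car 91→Request R3 ($47), Car 63→Request R6 ($60), Car 12→Request R1 ($62) — total 60+62+30+47+60+62 = $321.
Max-entry greedy (repeatedly take the single best remaining cell) gives $291, worse by 30.
Next-best assignment: Car 27→Request R2, Car 31→Request R4, Car 58→Request R1, Car 91→Request R3, Car 63→Request R5, Car 12→Request R6 = $319.
Every other assignment is strictly worse.
Car 91's own top request is Request R6 ($48), but forcing Car 91→Request R6 and reassigning the rest optimally gives only $303 — worse by 18.

Car 91 receives Request R3.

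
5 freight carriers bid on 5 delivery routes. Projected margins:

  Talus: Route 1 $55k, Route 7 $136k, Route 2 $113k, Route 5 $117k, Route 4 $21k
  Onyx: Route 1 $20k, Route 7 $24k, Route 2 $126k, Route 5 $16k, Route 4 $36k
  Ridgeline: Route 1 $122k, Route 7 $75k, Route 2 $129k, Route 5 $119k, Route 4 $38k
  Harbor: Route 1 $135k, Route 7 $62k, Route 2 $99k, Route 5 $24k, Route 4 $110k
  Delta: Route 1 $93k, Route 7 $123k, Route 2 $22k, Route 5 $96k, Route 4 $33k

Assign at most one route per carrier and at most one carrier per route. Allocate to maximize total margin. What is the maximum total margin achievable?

This is the linear assignment problem.
Optimal: Talus→Route 5 ($117k), Onyx→Route 2 ($126k), Ridgeline→Route 1 ($122k), Harbor→Route 4 ($110k), Delta→Route 7 ($123k) — total 117+126+122+110+123 = $598k.
Row-greedy (each carrier in turn takes its best remaining route) gives $590k, worse by 8.
Next-best assignment: Talus→Route 7, Onyx→Route 2, Ridgeline→Route 1, Harbor→Route 4, Delta→Route 5 = $590k.
Swapping Talus↔Delta (Talus→Route 7 $136k, Delta→Route 5 $96k) loses 8.
Checked against all permutations: $598k is optimal.

Maximum total: $598k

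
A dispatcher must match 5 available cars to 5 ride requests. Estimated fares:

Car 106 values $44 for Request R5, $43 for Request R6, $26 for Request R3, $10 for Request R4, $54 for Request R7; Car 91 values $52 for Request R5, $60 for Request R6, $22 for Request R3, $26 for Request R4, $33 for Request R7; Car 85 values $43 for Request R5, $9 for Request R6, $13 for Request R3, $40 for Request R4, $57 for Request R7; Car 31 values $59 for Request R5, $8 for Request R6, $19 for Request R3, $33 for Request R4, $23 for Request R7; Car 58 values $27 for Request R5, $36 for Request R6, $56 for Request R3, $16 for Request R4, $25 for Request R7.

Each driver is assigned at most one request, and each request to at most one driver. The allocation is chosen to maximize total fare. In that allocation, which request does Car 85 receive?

Optimal: Car 106→Request R7 ($54), Car 91→Request R6 ($60), Car 85→Request R4 ($40), Car 31→Request R5 ($59), Car 58→Request R3 ($56) — total 54+60+40+59+56 = $269.
Row-greedy (each driver in turn takes its best remaining request) gives $246, worse by 23.
Next-best assignment: Car 106→Request R5, Car 91→Request R6, Car 85→Request R7, Car 31→Request R4, Car 58→Request R3 = $250.
Swapping Car 85↔Car 58 (Car 85→Request R3 $13, Car 58→Request R4 $16) loses 67.
Checked against all permutations: $269 is optimal.
Car 85's own top request is Request R7 ($57), but forcing Car 85→Request R7 and reassigning the rest optimally gives only $250 — worse by 19.

Car 85 receives Request R4.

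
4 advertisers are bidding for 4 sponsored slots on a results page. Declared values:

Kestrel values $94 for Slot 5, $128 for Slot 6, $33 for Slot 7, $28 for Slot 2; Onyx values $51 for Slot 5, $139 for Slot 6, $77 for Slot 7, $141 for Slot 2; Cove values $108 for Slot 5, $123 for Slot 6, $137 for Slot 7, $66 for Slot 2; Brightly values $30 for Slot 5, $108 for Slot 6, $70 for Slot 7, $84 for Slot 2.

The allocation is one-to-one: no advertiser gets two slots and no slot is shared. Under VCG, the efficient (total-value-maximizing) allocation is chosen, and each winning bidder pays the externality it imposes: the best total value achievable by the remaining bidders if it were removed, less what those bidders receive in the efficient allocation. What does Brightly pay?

Brightly pays $34.

Efficient allocation: Kestrel→Slot 5 ($94), Onyx→Slot 2 ($141), Cove→Slot 7 ($137), Brightly→Slot 6 ($108); total welfare W = $480.
Brightly receives Slot 6 at value $108, so the others get W − 108 = $372.
Without Brightly: best allocation of the remaining 3 bidders over all 4 slots is Kestrel→Slot 6 ($128), Onyx→Slot 2 ($141), Cove→Slot 7 ($137), total $406.
VCG payment = (others' best without Brightly) − (others' welfare with Brightly) = 406 − 372 = $34.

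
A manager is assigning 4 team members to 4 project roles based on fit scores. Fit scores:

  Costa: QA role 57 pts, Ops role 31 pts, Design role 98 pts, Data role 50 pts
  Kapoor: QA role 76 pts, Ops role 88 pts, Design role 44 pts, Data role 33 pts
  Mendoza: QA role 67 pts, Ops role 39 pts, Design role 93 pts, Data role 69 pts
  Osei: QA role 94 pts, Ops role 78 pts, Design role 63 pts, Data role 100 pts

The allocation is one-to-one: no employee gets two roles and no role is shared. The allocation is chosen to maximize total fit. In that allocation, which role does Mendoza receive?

Optimal: Costa→Design role (98 pts), Kapoor→Ops role (88 pts), Mendoza→QA role (67 pts), Osei→Data role (100 pts) — total 98+88+67+100 = 353 pts.
Column-greedy (each role in turn goes to its best remaining employee) gives 349 pts, worse by 4.
Mendoza's own top role is Design role (93 pts), but forcing Mendoza→Design role and reassigning the rest optimally gives only 338 pts — worse by 15.

Mendoza receives QA role.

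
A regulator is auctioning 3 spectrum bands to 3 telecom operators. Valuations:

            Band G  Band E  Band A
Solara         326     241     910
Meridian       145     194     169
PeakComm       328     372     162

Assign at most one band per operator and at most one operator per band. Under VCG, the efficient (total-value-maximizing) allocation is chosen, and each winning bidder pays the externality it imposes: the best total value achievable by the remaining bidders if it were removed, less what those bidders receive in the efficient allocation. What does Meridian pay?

Efficient allocation: Solara→Band A ($910M), Meridian→Band E ($194M), PeakComm→Band G ($328M); total welfare W = $1432M.
Meridian receives Band E at value $194M, so the others get W − 194 = $1238M.
Without Meridian: best allocation of the remaining 2 bidders over all 3 bands is Solara→Band A ($910M), PeakComm→Band E ($372M), total $1282M.
VCG payment = (others' best without Meridian) − (others' welfare with Meridian) = 1282 − 1238 = $44M.

Meridian pays $44M.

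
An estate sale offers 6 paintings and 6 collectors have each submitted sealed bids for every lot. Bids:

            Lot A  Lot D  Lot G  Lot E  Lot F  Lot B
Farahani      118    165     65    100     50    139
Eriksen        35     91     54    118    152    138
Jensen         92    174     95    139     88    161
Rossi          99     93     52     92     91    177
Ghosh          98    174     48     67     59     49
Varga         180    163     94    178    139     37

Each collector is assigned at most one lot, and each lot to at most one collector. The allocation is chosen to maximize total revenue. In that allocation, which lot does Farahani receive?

This is a one-to-one assignment (maximum-weight bipartite matching).
Optimal: Farahani→Lot A ($118), Eriksen→Lot F ($152), Jensen→Lot G ($95), Rossi→Lot B ($177), Ghosh→Lot D ($174), Varga→Lot E ($178) — total 118+152+95+177+174+178 = $894.
Next-best assignment: Farahani→Lot G, Eriksen→Lot F, Jensen→Lot E, Rossi→Lot B, Ghosh→Lot D, Varga→Lot A = $887.
Swapping Jensen↔Varga (Jensen→Lot E $139, Varga→Lot G $94) loses 40.
Farahani's own top lot is Lot D ($165), but forcing Farahani→Lot D and reassigning the rest optimally gives only $865 — worse by 29.

Farahani receives Lot A.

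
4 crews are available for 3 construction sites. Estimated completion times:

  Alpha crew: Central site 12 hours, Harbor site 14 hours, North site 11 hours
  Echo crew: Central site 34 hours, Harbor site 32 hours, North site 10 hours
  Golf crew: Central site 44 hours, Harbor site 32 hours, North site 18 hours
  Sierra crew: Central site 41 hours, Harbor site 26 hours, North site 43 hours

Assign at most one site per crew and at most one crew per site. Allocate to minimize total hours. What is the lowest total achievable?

Minimum total: 48 hours

Optimal: Alpha crew→Central site (12 hours), Sierra crew→Harbor site (26 hours), Echo crew→North site (10 hours) — total 12+26+10 = 48 hours.
Row-greedy (each crew in turn takes its cheapest remaining site) gives 87 hours, worse by 39.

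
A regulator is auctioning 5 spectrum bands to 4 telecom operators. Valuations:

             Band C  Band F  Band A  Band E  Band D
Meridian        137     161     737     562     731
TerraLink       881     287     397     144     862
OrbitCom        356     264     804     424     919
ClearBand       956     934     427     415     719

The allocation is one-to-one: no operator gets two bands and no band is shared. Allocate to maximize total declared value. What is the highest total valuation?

This is a one-to-one assignment (maximum-weight bipartite matching).
Optimal: Meridian→Band A ($737M), TerraLink→Band C ($881M), OrbitCom→Band D ($919M), ClearBand→Band F ($934M) — total 737+881+919+934 = $3471M.
Max-entry greedy (repeatedly take the single best remaining cell) gives $2899M, worse by 572.
Swapping OrbitCom↔TerraLink (OrbitCom→Band C $356M, TerraLink→Band D $862M) loses 582.

Maximum total: $3471M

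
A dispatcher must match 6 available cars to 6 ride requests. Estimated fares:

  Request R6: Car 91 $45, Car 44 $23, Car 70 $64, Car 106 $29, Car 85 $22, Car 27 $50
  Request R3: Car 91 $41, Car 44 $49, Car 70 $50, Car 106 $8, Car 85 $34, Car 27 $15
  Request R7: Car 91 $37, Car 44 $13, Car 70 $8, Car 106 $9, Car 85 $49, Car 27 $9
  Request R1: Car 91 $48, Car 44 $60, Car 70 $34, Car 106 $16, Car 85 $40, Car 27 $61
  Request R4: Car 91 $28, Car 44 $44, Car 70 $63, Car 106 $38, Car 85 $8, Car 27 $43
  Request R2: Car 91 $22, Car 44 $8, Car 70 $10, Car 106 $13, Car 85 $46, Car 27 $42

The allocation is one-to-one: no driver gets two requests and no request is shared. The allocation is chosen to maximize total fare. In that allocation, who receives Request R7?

Car 91 receives Request R7.

Optimal: Car 91→Request R7 ($37), Car 44→Request R3 ($49), Car 70→Request R6 ($64), Car 106→Request R4 ($38), Car 85→Request R2 ($46), Car 27→Request R1 ($61) — total 37+49+64+38+46+61 = $295.
Row-greedy (each driver in turn takes its best remaining request) gives $290, worse by 5.
Car 91's own top request is Request R1 ($48), but forcing Car 91→Request R1 and reassigning the rest optimally gives only $290 — worse by 5.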